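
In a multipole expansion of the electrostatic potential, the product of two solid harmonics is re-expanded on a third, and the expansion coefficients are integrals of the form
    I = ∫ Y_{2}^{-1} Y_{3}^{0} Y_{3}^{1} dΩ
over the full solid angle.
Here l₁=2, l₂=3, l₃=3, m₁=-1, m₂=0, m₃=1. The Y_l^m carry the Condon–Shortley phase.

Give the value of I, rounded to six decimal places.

m-sum 0 ✓  L=8 even ✓  1≤3≤5 ✓
Π(2lᵢ+1) = 5×7×7 = 245
triangle coeff Δ(2,3,3) = 1/3780
Σ_t [0,2]: t=0:+1/24 t=1:−1/4 t=2:+1/24 = -1/6
(3j)²=4/105 [(2 3 3; 0 0 0)], sign=+1
Σ_t [1,2]: t=1:−1/8 t=2:+1/12 = -1/24
(3j)²=1/210 [(2 3 3; -1 0 1)], sign=-1
⇒ 4πI² = 2/45
I = (-1)√(2/45/(4π)) = -0.05947080

-0.059471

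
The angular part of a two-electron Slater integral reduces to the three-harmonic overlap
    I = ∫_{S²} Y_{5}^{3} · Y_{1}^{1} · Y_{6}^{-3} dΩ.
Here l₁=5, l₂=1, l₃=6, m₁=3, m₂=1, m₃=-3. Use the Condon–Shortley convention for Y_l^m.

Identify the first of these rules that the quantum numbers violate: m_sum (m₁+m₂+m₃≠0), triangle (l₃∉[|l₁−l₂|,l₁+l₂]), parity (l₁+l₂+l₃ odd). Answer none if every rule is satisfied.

m_sum

Σmᵢ = 1  ✗
l₃∈[|l₁−l₂|,l₁+l₂]=[4,6], have l₃=6
Σlᵢ = 12 ⇒ even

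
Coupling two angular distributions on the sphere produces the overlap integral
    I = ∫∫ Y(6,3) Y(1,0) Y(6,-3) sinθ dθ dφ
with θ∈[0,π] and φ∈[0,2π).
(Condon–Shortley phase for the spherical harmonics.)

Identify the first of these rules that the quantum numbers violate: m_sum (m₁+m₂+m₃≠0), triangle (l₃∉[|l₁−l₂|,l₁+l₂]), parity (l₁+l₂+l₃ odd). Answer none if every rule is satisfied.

parity

m₁+m₂+m₃ = 3 + 0 − 3 = 0  ✓
triangle: |6−1|=5 ≤ l₃=6 ≤ 6+1=7  ✓
parity: l₁+l₂+l₃ = 13 is odd  ✗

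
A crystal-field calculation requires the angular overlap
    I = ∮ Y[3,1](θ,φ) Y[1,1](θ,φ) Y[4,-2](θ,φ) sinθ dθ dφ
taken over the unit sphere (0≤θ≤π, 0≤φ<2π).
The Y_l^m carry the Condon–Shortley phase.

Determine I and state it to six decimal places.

0.238414

Rules hold: Σm=0, L=8 even, 2≤4≤4.
N = 7·3·9 = 189
Δ = 0!·6!·2!/9! = 1/252
Racah Σ t=0..0: t=0:+1/36 = 1/36
⇒ 3j(3 1 4; 0 0 0)² = 4/63, sgn +1
Racah Σ t=0..0: t=0:+1/96 = 1/96
⇒ 3j(3 1 4; 1 1 -2)² = 5/84, sgn +1
4πI² = N·(3j₀)²·(3jₘ)² = 5/7
I = +1·√(0.714286/4π) = 0.23841361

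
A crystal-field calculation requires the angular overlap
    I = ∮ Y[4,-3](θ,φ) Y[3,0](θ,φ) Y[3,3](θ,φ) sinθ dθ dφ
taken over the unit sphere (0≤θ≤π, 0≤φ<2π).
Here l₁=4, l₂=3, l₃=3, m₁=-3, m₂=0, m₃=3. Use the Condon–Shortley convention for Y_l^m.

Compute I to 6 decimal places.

0.203551

m-sum 0 ✓  L=10 even ✓  1≤3≤7 ✓
Π(2lᵢ+1) = 9×7×7 = 441
triangle coeff Δ(4,3,3) = 1/34650
Σ_t [1,3]: t=1:−1/72 t=2:+1/16 t=3:−1/72 = 5/144
(3j)²=2/77 [(4 3 3; 0 0 0)], sign=-1
Σ_t [3,3]: t=3:−1/288 = -1/288
(3j)²=1/22 [(4 3 3; -3 0 3)], sign=-1
⇒ 4πI² = 63/121
I = (+1)√(63/121/(4π)) = 0.20355073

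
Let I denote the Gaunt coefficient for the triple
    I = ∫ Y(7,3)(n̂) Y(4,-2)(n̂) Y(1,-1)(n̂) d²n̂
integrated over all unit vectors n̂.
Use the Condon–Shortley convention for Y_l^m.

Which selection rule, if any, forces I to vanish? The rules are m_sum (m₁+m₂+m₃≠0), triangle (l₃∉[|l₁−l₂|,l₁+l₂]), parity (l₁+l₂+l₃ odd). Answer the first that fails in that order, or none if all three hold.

triangle

m₁+m₂+m₃ = 3 − 2 − 1 = 0  ✓
triangle: |7−4|=3 ≤ l₃=1 ≤ 7+4=11  ✗
parity: l₁+l₂+l₃ = 12 is even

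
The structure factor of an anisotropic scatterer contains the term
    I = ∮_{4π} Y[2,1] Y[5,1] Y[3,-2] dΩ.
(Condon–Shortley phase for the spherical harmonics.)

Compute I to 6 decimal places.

m-sum 0 ✓  L=10 even ✓  3≤3≤7 ✓
Π(2lᵢ+1) = 5×11×7 = 385
triangle coeff Δ(2,5,3) = 1/2310
Σ_t [2,2]: t=2:+1/144 = 1/144
(3j)²=10/231 [(2 5 3; 0 0 0)], sign=-1
Σ_t [1,1]: t=1:−1/720 = -1/720
(3j)²=4/385 [(2 5 3; 1 1 -2)], sign=+1
⇒ 4πI² = 40/231
I = (-1)√(40/231/(4π)) = -0.11738675

-0.117387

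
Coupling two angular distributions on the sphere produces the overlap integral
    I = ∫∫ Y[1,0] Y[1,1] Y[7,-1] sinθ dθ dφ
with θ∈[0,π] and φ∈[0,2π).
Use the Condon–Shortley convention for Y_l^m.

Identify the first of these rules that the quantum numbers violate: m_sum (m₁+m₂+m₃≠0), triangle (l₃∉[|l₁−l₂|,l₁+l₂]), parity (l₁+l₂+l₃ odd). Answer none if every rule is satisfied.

m₁+m₂+m₃ = 0 + 1 − 1 = 0  ✓
triangle: |1−1|=0 ≤ l₃=7 ≤ 1+1=2  ✗
parity: l₁+l₂+l₃ = 9 is odd

triangle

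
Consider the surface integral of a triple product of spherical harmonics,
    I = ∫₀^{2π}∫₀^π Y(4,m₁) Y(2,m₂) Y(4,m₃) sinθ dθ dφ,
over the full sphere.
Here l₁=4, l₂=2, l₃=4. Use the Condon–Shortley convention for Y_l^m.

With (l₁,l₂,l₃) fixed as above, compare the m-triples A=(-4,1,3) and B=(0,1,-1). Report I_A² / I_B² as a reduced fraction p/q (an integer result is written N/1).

98/5

Same 4,2,4: normalisation and zero-m 3j drop out of the ratio.
A: Δ: 2! 6! 2! / 11! → 1/13860; sum: t=2:+1/1440 = 1/1440; 3j²(4 2 4; -4 1 3) = Δ·Π!·Σ² = 7/165  (sign -1)
B: Δ: 2! 6! 2! / 11! → 1/13860; sum: t=1:−1/72 t=2:+1/96 = -1/288; 3j²(4 2 4; 0 1 -1) = Δ·Π!·Σ² = 1/462  (sign +1)
I_A²/I_B² = (7/165)/(1/462) = 98/5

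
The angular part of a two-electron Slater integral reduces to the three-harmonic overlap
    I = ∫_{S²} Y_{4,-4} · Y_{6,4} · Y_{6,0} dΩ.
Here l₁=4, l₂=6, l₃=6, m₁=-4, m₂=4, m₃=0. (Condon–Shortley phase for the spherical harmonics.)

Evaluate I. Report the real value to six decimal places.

m-sum 0 ✓  L=16 even ✓  2≤6≤10 ✓
Π(2lᵢ+1) = 9×13×13 = 1521
triangle coeff Δ(4,6,6) = 1/15315300
Σ_t [0,4]: t=0:+1/829440 t=1:−1/25920 t=2:+1/9216 t=3:−1/25920 t=4:+1/829440 = 7/207360
(3j)²=28/2431 [(4 6 6; 0 0 0)], sign=+1
Σ_t [4,4]: t=4:+1/829440 = 1/829440
(3j)²=35/2431 [(4 6 6; -4 4 0)], sign=+1
⇒ 4πI² = 8820/34969
I = (+1)√(8820/34969/(4π)) = 0.14167322

0.141673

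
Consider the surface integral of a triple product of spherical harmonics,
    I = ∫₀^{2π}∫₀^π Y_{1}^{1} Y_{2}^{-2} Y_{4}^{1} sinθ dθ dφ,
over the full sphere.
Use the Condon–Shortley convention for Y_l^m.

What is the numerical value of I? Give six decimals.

0.000000

triangle: need 1≤l₃≤3, have 4; I=0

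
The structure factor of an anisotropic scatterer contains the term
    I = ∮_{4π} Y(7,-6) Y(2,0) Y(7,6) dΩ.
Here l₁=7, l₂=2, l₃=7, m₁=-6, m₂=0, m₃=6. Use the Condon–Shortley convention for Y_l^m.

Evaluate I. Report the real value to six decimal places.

-0.148420

m-sum 0 ✓  L=16 even ✓  5≤7≤9 ✓
Π(2lᵢ+1) = 15×5×15 = 1125
triangle coeff Δ(7,2,7) = 1/185640
Σ_t [0,2]: t=0:+1/2419200 t=1:−1/518400 t=2:+1/2419200 = -1/907200
(3j)²=56/3315 [(7 2 7; 0 0 0)], sign=+1
Σ_t [1,2]: t=1:−1/479001600 t=2:+1/159667200 = 1/239500800
(3j)²=26/1785 [(7 2 7; -6 0 6)], sign=-1
⇒ 4πI² = 80/289
I = (-1)√(80/289/(4π)) = -0.14841956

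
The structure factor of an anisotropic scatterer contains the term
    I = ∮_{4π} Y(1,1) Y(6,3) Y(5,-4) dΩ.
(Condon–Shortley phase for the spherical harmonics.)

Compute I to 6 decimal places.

-0.070770

Checks pass: Σm=0; 12 even; l₃=5∈[5,7].
(2·1+1)(2·6+1)(2·5+1) = 429
Δ: 2! 0! 10! / 13! → 1/858
sum: t=1:−1/14400 = -1/14400
3j²(1 6 5; 0 0 0) = Δ·Π!·Σ² = 6/143  (sign +1)
sum: t=0:+1/725760 = 1/725760
3j²(1 6 5; 1 3 -4) = Δ·Π!·Σ² = 1/286  (sign -1)
combine: 4πI² = 429·6/143·1/286 = 9/143
take √, sign -1: I = -0.07076985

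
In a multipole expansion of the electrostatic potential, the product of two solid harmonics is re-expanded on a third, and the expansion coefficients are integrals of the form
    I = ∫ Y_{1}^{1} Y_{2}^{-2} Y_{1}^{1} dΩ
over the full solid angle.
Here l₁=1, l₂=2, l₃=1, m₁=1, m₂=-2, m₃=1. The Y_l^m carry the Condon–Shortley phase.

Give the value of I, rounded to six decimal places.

Rules hold: Σm=0, L=4 even, 1≤1≤3.
N = 3·5·3 = 45
Δ = 2!·0!·2!/5! = 1/30
Racah Σ t=1..1: t=1:−1/1 = -1/1
⇒ 3j(1 2 1; 0 0 0)² = 2/15, sgn +1
Racah Σ t=0..0: t=0:+1/4 = 1/4
⇒ 3j(1 2 1; 1 -2 1)² = 1/5, sgn +1
4πI² = N·(3j₀)²·(3jₘ)² = 6/5
I = +1·√(1.2/4π) = 0.30901936

0.309019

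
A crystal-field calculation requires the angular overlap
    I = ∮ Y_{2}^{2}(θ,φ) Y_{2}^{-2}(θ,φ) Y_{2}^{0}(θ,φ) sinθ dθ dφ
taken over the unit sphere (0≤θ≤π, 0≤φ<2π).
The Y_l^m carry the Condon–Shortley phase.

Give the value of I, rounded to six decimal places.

Rules hold: Σm=0, L=6 even, 0≤2≤4.
N = 5·5·5 = 125
Δ = 2!·2!·2!/7! = 1/630
Racah Σ t=0..2: t=0:+1/8 t=1:−1/1 t=2:+1/8 = -3/4
⇒ 3j(2 2 2; 0 0 0)² = 2/35, sgn -1
Racah Σ t=0..0: t=0:+1/8 = 1/8
⇒ 3j(2 2 2; 2 -2 0)² = 2/35, sgn +1
4πI² = N·(3j₀)²·(3jₘ)² = 20/49
I = -1·√(0.408163/4π) = -0.18022375

-0.180224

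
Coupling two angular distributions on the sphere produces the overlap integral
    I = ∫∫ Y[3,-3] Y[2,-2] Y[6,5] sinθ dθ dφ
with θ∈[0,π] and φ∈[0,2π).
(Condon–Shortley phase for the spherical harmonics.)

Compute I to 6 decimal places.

0.000000

|3−2|≤6≤3+2 violated ⇒ I = 0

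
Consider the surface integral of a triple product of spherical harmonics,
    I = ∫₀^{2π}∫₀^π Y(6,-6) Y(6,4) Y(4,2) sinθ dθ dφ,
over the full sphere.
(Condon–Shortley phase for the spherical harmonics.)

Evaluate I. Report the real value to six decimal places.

0.174397

m-sum 0 ✓  L=16 even ✓  0≤4≤12 ✓
Π(2lᵢ+1) = 13×13×9 = 1521
triangle coeff Δ(6,6,4) = 1/15315300
Σ_t [2,6]: t=2:+1/829440 t=3:−1/25920 t=4:+1/9216 t=5:−1/25920 t=6:+1/829440 = 7/207360
(3j)²=28/2431 [(6 6 4; 0 0 0)], sign=+1
Σ_t [8,8]: t=8:+1/3870720 = 1/3870720
(3j)²=135/6188 [(6 6 4; -6 4 2)], sign=+1
⇒ 4πI² = 1215/3179
I = (+1)√(1215/3179/(4π)) = 0.17439657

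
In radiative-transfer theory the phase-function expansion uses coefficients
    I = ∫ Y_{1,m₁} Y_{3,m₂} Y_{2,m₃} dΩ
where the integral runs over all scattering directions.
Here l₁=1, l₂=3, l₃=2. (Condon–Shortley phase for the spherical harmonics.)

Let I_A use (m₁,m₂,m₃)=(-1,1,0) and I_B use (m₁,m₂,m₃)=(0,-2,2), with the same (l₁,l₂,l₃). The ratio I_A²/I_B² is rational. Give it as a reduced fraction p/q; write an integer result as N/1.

6/5

l's match ⇒ only the (l;m) 3-j factors differ between A and B.
A: triangle coeff Δ(1,3,2) = 1/105; Σ_t [2,2]: t=2:+1/8 = 1/8; (3j)²=2/35 [(1 3 2; -1 1 0)], sign=+1
B: triangle coeff Δ(1,3,2) = 1/105; Σ_t [1,1]: t=1:−1/24 = -1/24; (3j)²=1/21 [(1 3 2; 0 -2 2)], sign=-1
I_A²/I_B² = (2/35)/(1/21) = 6/5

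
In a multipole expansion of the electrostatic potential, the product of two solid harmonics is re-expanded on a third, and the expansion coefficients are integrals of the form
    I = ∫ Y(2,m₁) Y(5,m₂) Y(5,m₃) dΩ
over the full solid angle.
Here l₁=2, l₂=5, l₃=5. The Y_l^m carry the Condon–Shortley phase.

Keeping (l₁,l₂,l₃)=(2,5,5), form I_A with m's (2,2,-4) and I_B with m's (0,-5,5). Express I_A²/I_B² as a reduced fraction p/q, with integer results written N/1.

Shared (l₁,l₂,l₃)=(2,5,5): N and (l;000)² cancel in I_A²/I_B².
A: Δ = 2!·2!·8!/13! = 1/38610; Racah Σ t=0..0: t=0:+1/20160 = 1/20160; ⇒ 3j(2 5 5; 2 2 -4)² = 12/715, sgn -1
B: Δ = 2!·2!·8!/13! = 1/38610; Racah Σ t=0..0: t=0:+1/161280 = 1/161280; ⇒ 3j(2 5 5; 0 -5 5)² = 15/286, sgn +1
I_A²/I_B² = (12/715)/(15/286) = 8/25

8/25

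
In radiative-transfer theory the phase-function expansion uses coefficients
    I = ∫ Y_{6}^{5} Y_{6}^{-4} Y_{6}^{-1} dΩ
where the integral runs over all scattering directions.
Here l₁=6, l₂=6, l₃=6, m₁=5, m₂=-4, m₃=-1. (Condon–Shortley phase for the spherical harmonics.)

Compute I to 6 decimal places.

0.130527

m-sum 0 ✓  L=18 even ✓  0≤6≤12 ✓
Π(2lᵢ+1) = 13×13×13 = 2197
triangle coeff Δ(6,6,6) = 1/325909584
Σ_t [0,6]: t=0:+1/373248000 t=1:−1/1728000 t=2:+1/110592 t=3:−1/46656 t=4:+1/110592 t=5:−1/1728000 t=6:+1/373248000 = -7/1555200
(3j)²=400/46189 [(6 6 6; 0 0 0)], sign=-1
Σ_t [0,1]: t=0:+1/4147200 t=1:−1/10368000 = 1/6912000
(3j)²=189/16796 [(6 6 6; 5 -4 -1)], sign=-1
⇒ 4πI² = 245700/1147619
I = (+1)√(245700/1147619/(4π)) = 0.13052653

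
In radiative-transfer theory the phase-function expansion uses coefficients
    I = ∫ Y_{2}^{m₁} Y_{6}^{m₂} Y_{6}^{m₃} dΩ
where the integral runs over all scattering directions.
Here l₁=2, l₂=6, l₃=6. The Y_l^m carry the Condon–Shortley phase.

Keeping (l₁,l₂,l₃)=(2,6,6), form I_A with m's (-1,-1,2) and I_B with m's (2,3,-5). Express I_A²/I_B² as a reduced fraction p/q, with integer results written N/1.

6/11

l's match ⇒ only the (l;m) 3-j factors differ between A and B.
A: triangle coeff Δ(2,6,6) = 1/90090; Σ_t [1,2]: t=1:−1/34560 t=2:+1/60480 = -1/80640; (3j)²=6/1001 [(2 6 6; -1 -1 2)], sign=-1
B: triangle coeff Δ(2,6,6) = 1/90090; Σ_t [0,0]: t=0:+1/1451520 = 1/1451520; (3j)²=1/91 [(2 6 6; 2 3 -5)], sign=-1
I_A²/I_B² = (6/1001)/(1/91) = 6/11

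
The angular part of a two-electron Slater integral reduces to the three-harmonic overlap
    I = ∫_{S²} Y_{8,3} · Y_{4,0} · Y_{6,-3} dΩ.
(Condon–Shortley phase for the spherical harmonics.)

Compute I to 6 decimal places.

0.019164

Checks pass: Σm=0; 18 even; l₃=6∈[4,12].
(2·8+1)(2·4+1)(2·6+1) = 1989
Δ: 6! 10! 2! / 19! → 1/23279256
sum: t=2:+1/1658880 t=3:−1/518400 t=4:+1/1658880 = -1/1382400
3j²(8 4 6; 0 0 0) = Δ·Π!·Σ² = 504/46189  (sign -1)
sum: t=2:+1/2903040 t=3:−1/2903040 t=4:+1/34836480 = 1/34836480
3j²(8 4 6; 3 0 -3) = Δ·Π!·Σ² = 25/117572  (sign -1)
combine: 4πI² = 1989·504/46189·25/117572 = 4050/877591
take √, sign +1: I = 0.01916357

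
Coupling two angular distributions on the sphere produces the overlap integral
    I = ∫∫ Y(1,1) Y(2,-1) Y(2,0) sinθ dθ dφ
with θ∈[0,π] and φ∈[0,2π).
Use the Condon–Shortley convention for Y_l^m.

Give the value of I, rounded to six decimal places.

l₁+l₂+l₃=5 is odd: 3j(l;000)=0 ⇒ I=0

0.000000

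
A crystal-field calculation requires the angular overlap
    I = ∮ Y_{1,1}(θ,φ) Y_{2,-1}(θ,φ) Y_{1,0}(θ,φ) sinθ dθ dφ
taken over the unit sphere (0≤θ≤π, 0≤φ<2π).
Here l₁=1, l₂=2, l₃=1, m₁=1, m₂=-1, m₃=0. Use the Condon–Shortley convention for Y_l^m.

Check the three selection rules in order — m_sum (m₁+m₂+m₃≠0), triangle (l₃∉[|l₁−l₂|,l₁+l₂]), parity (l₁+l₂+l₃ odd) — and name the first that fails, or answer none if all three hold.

azimuthal sum: 1 − 1 + 0 = 0  ✓
1 ≤ 1 ≤ 3 (triangle on l)  ✓
L = 1 + 2 + 1 = 4 (even)  ✓

none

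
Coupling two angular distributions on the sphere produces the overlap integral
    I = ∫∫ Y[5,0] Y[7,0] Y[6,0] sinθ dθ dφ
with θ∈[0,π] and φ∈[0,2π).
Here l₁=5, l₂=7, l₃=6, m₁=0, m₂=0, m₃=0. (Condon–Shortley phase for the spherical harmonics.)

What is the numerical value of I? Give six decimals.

Checks pass: Σm=0; 18 even; l₃=6∈[2,12].
(2·5+1)(2·7+1)(2·6+1) = 2145
Δ: 6! 4! 8! / 19! → 1/174594420
sum: t=1:−1/4147200 t=2:+1/207360 t=3:−1/82944 t=4:+1/207360 t=5:−1/4147200 = -1/345600
3j²(5 7 6; 0 0 0) = Δ·Π!·Σ² = 420/46189  (sign -1)
(m-triple is (0,0,0) — same symbol as above.)
combine: 4πI² = 2145·420/46189·420/46189 = 2646000/14919047
take √, sign +1: I = 0.11880082

0.118801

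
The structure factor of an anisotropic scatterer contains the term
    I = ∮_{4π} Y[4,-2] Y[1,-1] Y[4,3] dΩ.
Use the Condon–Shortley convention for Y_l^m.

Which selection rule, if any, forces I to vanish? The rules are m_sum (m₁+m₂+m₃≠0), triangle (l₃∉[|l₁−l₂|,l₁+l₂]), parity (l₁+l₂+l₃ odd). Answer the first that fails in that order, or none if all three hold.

azimuthal sum: -2 − 1 + 3 = 0  ✓
3 ≤ 4 ≤ 5 (triangle on l)  ✓
L = 4 + 1 + 4 = 9 (odd)  ✗

parity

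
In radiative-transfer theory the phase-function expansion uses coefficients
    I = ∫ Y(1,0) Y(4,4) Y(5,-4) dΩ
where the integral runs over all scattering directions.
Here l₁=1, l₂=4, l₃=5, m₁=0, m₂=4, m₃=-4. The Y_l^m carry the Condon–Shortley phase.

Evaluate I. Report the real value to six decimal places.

m-sum 0 ✓  L=10 even ✓  3≤5≤5 ✓
Π(2lᵢ+1) = 3×9×11 = 297
triangle coeff Δ(1,4,5) = 1/495
Σ_t [0,0]: t=0:+1/576 = 1/576
(3j)²=5/99 [(1 4 5; 0 0 0)], sign=-1
Σ_t [0,0]: t=0:+1/40320 = 1/40320
(3j)²=1/55 [(1 4 5; 0 4 -4)], sign=-1
⇒ 4πI² = 3/11
I = (+1)√(3/11/(4π)) = 0.14731920

0.147319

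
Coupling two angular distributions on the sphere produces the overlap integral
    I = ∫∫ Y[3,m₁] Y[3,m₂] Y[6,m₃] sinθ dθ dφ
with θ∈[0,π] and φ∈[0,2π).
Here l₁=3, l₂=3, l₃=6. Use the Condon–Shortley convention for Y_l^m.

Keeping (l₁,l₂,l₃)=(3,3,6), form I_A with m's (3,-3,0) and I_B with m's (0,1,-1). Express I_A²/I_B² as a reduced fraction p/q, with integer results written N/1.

Shared (l₁,l₂,l₃)=(3,3,6): N and (l;000)² cancel in I_A²/I_B².
A: Δ = 0!·6!·6!/13! = 1/12012; Racah Σ t=0..0: t=0:+1/518400 = 1/518400; ⇒ 3j(3 3 6; 3 -3 0)² = 1/12012, sgn +1
B: Δ = 0!·6!·6!/13! = 1/12012; Racah Σ t=0..0: t=0:+1/1728 = 1/1728; ⇒ 3j(3 3 6; 0 1 -1)² = 25/858, sgn -1
I_A²/I_B² = (1/12012)/(25/858) = 1/350

1/350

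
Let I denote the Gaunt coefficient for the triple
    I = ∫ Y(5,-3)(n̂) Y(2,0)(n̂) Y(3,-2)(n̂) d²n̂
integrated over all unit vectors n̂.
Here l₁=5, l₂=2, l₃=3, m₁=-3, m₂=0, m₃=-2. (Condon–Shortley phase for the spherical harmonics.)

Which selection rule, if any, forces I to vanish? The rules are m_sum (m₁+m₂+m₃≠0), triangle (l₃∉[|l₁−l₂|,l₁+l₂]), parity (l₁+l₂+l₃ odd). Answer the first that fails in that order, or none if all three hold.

m_sum

m₁+m₂+m₃ = -3 + 0 − 2 = -5  ✗
triangle: |5−2|=3 ≤ l₃=3 ≤ 5+2=7
parity: l₁+l₂+l₃ = 10 is even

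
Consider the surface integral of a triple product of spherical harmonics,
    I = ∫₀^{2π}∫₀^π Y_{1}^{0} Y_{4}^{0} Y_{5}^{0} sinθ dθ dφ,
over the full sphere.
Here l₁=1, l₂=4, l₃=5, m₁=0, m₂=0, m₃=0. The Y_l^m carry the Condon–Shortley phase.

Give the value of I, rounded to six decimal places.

m-sum 0 ✓  L=10 even ✓  3≤5≤5 ✓
Π(2lᵢ+1) = 3×9×11 = 297
triangle coeff Δ(1,4,5) = 1/495
Σ_t [0,0]: t=0:+1/576 = 1/576
(3j)²=5/99 [(1 4 5; 0 0 0)], sign=-1
(m-triple is (0,0,0) — same symbol as above.)
⇒ 4πI² = 25/33
I = (+1)√(25/33/(4π)) = 0.24553200

0.245532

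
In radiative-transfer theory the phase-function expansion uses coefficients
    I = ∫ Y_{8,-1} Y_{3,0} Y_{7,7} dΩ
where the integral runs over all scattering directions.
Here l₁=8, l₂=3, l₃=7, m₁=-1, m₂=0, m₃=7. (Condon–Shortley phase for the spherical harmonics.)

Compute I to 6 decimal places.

0.000000

Σmᵢ = 6 ≠ 0, so the φ-integral vanishes; I = 0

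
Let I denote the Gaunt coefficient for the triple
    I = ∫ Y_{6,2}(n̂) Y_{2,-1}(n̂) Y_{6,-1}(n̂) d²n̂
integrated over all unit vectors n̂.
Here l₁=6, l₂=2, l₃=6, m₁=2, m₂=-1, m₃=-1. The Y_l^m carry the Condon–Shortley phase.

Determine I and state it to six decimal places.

0.088837

m-sum 0 ✓  L=14 even ✓  4≤6≤8 ✓
Π(2lᵢ+1) = 13×5×13 = 845
triangle coeff Δ(6,2,6) = 1/90090
Σ_t [0,2]: t=0:+1/69120 t=1:−1/14400 t=2:+1/69120 = -7/172800
(3j)²=14/715 [(6 2 6; 0 0 0)], sign=-1
Σ_t [0,1]: t=0:+1/34560 t=1:−1/60480 = 1/80640
(3j)²=6/1001 [(6 2 6; 2 -1 -1)], sign=-1
⇒ 4πI² = 12/121
I = (+1)√(12/121/(4π)) = 0.08883682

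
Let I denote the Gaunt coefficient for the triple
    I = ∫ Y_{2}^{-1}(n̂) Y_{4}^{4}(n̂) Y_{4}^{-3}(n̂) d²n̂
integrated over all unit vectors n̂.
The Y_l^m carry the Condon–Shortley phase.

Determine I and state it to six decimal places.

Checks pass: Σm=0; 10 even; l₃=4∈[2,6].
(2·2+1)(2·4+1)(2·4+1) = 405
Δ: 2! 2! 6! / 11! → 1/13860
sum: t=0:+1/192 t=1:−1/36 t=2:+1/192 = -5/288
3j²(2 4 4; 0 0 0) = Δ·Π!·Σ² = 20/693  (sign -1)
sum: t=2:+1/1440 = 1/1440
3j²(2 4 4; -1 4 -3) = Δ·Π!·Σ² = 7/165  (sign -1)
combine: 4πI² = 405·20/693·7/165 = 60/121
take √, sign +1: I = 0.19864517

0.198645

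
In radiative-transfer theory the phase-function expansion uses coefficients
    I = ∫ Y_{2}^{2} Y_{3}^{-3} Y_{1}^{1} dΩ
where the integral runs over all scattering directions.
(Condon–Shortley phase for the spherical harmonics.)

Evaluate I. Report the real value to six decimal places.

Rules hold: Σm=0, L=6 even, 1≤1≤5.
N = 5·7·3 = 105
Δ = 4!·0!·2!/7! = 1/105
Racah Σ t=2..2: t=2:+1/4 = 1/4
⇒ 3j(2 3 1; 0 0 0)² = 3/35, sgn -1
Racah Σ t=0..0: t=0:+1/48 = 1/48
⇒ 3j(2 3 1; 2 -3 1)² = 1/7, sgn +1
4πI² = N·(3j₀)²·(3jₘ)² = 9/7
I = -1·√(1.28571/4π) = -0.31986543

-0.319865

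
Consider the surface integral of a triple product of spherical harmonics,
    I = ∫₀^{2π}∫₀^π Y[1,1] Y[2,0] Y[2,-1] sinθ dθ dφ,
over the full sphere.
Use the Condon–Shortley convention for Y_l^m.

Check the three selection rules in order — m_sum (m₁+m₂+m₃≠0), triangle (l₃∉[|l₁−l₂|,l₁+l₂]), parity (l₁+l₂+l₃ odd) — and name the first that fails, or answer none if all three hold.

parity

m₁+m₂+m₃ = 1 + 0 − 1 = 0  ✓
triangle: |1−2|=1 ≤ l₃=2 ≤ 1+2=3  ✓
parity: l₁+l₂+l₃ = 5 is odd  ✗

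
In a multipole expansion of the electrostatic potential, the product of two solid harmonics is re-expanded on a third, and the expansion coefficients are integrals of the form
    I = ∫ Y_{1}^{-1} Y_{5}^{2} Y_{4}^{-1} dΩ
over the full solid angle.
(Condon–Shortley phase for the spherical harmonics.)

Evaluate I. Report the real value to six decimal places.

0.225034

Rules hold: Σm=0, L=10 even, 4≤4≤6.
N = 3·11·9 = 297
Δ = 2!·0!·8!/11! = 1/495
Racah Σ t=1..1: t=1:−1/576 = -1/576
⇒ 3j(1 5 4; 0 0 0)² = 5/99, sgn -1
Racah Σ t=2..2: t=2:+1/1440 = 1/1440
⇒ 3j(1 5 4; -1 2 -1)² = 7/165, sgn -1
4πI² = N·(3j₀)²·(3jₘ)² = 7/11
I = +1·√(0.636364/4π) = 0.22503380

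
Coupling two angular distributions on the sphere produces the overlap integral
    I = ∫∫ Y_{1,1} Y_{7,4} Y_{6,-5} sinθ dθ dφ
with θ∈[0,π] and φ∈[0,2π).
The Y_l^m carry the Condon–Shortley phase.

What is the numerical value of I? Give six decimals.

0.060604

Rules hold: Σm=0, L=14 even, 6≤6≤8.
N = 3·15·13 = 585
Δ = 2!·0!·12!/15! = 1/1365
Racah Σ t=1..1: t=1:−1/518400 = -1/518400
⇒ 3j(1 7 6; 0 0 0)² = 7/195, sgn -1
Racah Σ t=0..0: t=0:+1/79833600 = 1/79833600
⇒ 3j(1 7 6; 1 4 -5)² = 1/455, sgn -1
4πI² = N·(3j₀)²·(3jₘ)² = 3/65
I = +1·√(0.0461538/4π) = 0.06060368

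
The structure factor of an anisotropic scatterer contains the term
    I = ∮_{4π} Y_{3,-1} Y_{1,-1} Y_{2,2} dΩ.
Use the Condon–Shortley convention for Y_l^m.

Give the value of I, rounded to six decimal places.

-0.082589

Checks pass: Σm=0; 6 even; l₃=2∈[2,4].
(2·3+1)(2·1+1)(2·2+1) = 105
Δ: 2! 4! 0! / 7! → 1/105
sum: t=1:−1/4 = -1/4
3j²(3 1 2; 0 0 0) = Δ·Π!·Σ² = 3/35  (sign -1)
sum: t=0:+1/48 = 1/48
3j²(3 1 2; -1 -1 2) = Δ·Π!·Σ² = 1/105  (sign +1)
combine: 4πI² = 105·3/35·1/105 = 3/35
take √, sign -1: I = -0.08258890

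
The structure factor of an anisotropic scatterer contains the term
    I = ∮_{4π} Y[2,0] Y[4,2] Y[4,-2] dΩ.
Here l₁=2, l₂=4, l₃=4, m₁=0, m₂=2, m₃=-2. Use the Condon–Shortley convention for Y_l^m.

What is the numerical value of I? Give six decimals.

0.065536

Rules hold: Σm=0, L=10 even, 2≤4≤6.
N = 5·9·9 = 405
Δ = 2!·2!·6!/11! = 1/13860
Racah Σ t=0..2: t=0:+1/192 t=1:−1/36 t=2:+1/192 = -5/288
⇒ 3j(2 4 4; 0 0 0)² = 20/693, sgn -1
Racah Σ t=0..2: t=0:+1/2880 t=1:−1/120 t=2:+1/192 = -1/360
⇒ 3j(2 4 4; 0 2 -2)² = 16/3465, sgn -1
4πI² = N·(3j₀)²·(3jₘ)² = 320/5929
I = +1·√(0.053972/4π) = 0.06553591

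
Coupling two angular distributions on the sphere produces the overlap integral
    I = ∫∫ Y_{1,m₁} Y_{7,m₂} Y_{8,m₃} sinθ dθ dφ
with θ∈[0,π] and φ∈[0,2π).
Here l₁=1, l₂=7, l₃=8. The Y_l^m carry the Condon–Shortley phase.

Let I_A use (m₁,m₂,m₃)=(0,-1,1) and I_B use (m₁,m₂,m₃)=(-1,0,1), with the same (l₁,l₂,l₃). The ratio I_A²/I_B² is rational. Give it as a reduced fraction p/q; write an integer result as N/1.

Same 1,7,8: normalisation and zero-m 3j drop out of the ratio.
A: Δ: 0! 2! 14! / 17! → 1/2040; sum: t=0:+1/29030400 = 1/29030400; 3j²(1 7 8; 0 -1 1) = Δ·Π!·Σ² = 21/680  (sign -1)
B: Δ: 0! 2! 14! / 17! → 1/2040; sum: t=0:+1/50803200 = 1/50803200; 3j²(1 7 8; -1 0 1) = Δ·Π!·Σ² = 3/170  (sign -1)
I_A²/I_B² = (21/680)/(3/170) = 7/4

7/4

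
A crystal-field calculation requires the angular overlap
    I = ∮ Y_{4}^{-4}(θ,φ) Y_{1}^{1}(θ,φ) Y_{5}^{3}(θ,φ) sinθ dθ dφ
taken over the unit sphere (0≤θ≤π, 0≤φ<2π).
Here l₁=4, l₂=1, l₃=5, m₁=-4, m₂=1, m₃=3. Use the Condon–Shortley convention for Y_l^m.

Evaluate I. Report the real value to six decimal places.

m-sum 0 ✓  L=10 even ✓  3≤5≤5 ✓
Π(2lᵢ+1) = 9×3×11 = 297
triangle coeff Δ(4,1,5) = 1/495
Σ_t [0,0]: t=0:+1/576 = 1/576
(3j)²=5/99 [(4 1 5; 0 0 0)], sign=-1
Σ_t [0,0]: t=0:+1/80640 = 1/80640
(3j)²=1/495 [(4 1 5; -4 1 3)], sign=+1
⇒ 4πI² = 1/33
I = (-1)√(1/33/(4π)) = -0.04910640

-0.049106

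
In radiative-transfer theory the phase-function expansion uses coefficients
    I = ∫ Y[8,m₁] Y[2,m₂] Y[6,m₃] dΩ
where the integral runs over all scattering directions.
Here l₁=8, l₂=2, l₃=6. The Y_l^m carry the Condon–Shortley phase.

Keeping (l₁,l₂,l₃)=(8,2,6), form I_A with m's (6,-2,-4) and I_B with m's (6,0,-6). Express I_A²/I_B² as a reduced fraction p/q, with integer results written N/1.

l's match ⇒ only the (l;m) 3-j factors differ between A and B.
A: triangle coeff Δ(8,2,6) = 1/30940; Σ_t [0,0]: t=0:+1/174182400 = 1/174182400; (3j)²=11/340 [(8 2 6; 6 -2 -4)], sign=+1
B: triangle coeff Δ(8,2,6) = 1/30940; Σ_t [2,2]: t=2:+1/1916006400 = 1/1916006400; (3j)²=1/340 [(8 2 6; 6 0 -6)], sign=+1
I_A²/I_B² = (11/340)/(1/340) = 11/1

11/1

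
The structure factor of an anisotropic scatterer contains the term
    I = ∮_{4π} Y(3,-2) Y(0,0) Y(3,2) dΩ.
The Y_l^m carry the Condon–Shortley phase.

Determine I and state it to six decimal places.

0.282095

m-sum 0 ✓  L=6 even ✓  3≤3≤3 ✓
Π(2lᵢ+1) = 7×1×7 = 49
triangle coeff Δ(3,0,3) = 1/7
Σ_t [0,0]: t=0:+1/36 = 1/36
(3j)²=1/7 [(3 0 3; 0 0 0)], sign=-1
Σ_t [0,0]: t=0:+1/120 = 1/120
(3j)²=1/7 [(3 0 3; -2 0 2)], sign=-1
⇒ 4πI² = 1/1
I = (+1)√(1/1/(4π)) = 0.28209479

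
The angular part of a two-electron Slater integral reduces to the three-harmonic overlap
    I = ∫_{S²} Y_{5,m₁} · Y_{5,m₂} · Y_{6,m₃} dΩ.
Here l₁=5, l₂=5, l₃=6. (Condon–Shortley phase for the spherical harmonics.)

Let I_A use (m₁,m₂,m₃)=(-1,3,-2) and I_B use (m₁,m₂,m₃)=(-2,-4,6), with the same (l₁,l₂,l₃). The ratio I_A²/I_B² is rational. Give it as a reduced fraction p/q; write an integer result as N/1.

55/126

Same 5,5,6: normalisation and zero-m 3j drop out of the ratio.
A: Δ: 4! 6! 6! / 17! → 1/28588560; sum: t=2:+1/138240 t=3:−1/25920 t=4:+1/55296 = -11/829440; 3j²(5 5 6; -1 3 -2) = Δ·Π!·Σ² = 11/1326  (sign -1)
B: Δ: 4! 6! 6! / 17! → 1/28588560; sum: t=1:−1/3110400 = -1/3110400; 3j²(5 5 6; -2 -4 6) = Δ·Π!·Σ² = 21/1105  (sign -1)
I_A²/I_B² = (11/1326)/(21/1105) = 55/126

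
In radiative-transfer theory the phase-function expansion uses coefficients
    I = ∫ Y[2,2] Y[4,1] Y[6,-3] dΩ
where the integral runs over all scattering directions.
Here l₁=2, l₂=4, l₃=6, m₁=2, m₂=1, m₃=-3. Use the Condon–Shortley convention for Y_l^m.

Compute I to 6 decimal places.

Rules hold: Σm=0, L=12 even, 2≤6≤6.
N = 5·9·13 = 585
Δ = 0!·4!·8!/13! = 1/6435
Racah Σ t=0..0: t=0:+1/2304 = 1/2304
⇒ 3j(2 4 6; 0 0 0)² = 5/143, sgn +1
Racah Σ t=0..0: t=0:+1/17280 = 1/17280
⇒ 3j(2 4 6; 2 1 -3)² = 14/715, sgn -1
4πI² = N·(3j₀)²·(3jₘ)² = 630/1573
I = -1·√(0.400509/4π) = -0.17852580

-0.178526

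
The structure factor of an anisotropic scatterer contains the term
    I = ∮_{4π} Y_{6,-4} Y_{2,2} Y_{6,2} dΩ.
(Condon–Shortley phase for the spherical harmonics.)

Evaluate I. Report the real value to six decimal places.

Checks pass: Σm=0; 14 even; l₃=6∈[4,8].
(2·6+1)(2·2+1)(2·6+1) = 845
Δ: 2! 10! 2! / 15! → 1/90090
sum: t=0:+1/69120 t=1:−1/14400 t=2:+1/69120 = -7/172800
3j²(6 2 6; 0 0 0) = Δ·Π!·Σ² = 14/715  (sign -1)
sum: t=2:+1/322560 = 1/322560
3j²(6 2 6; -4 2 2) = Δ·Π!·Σ² = 18/1001  (sign +1)
combine: 4πI² = 845·14/715·18/1001 = 36/121
take √, sign -1: I = -0.15386989

-0.153870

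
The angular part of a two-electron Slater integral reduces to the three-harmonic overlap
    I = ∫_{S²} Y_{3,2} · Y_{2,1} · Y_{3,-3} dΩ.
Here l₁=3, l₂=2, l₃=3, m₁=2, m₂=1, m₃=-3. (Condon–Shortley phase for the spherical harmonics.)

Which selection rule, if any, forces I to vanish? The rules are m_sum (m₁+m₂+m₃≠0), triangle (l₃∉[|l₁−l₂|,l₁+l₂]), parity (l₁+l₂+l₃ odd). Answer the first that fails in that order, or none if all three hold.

none

Σmᵢ = 0  ✓
l₃∈[|l₁−l₂|,l₁+l₂]=[1,5], have l₃=3  ✓
Σlᵢ = 8 ⇒ even  ✓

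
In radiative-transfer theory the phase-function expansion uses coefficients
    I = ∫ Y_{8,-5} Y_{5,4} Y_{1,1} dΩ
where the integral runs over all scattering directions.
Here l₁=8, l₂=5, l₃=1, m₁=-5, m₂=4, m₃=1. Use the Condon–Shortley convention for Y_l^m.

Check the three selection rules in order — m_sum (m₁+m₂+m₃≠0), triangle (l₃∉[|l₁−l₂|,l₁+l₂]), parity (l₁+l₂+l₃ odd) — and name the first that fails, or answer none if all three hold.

triangle

m₁+m₂+m₃ = -5 + 4 + 1 = 0  ✓
triangle: |8−5|=3 ≤ l₃=1 ≤ 8+5=13  ✗
parity: l₁+l₂+l₃ = 14 is even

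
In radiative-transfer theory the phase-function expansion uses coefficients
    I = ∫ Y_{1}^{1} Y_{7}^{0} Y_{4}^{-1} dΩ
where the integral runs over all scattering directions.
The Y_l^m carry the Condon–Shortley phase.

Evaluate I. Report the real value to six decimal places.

l₃=4 ∉ [6,8] — triangle fails ⇒ I = 0

0.000000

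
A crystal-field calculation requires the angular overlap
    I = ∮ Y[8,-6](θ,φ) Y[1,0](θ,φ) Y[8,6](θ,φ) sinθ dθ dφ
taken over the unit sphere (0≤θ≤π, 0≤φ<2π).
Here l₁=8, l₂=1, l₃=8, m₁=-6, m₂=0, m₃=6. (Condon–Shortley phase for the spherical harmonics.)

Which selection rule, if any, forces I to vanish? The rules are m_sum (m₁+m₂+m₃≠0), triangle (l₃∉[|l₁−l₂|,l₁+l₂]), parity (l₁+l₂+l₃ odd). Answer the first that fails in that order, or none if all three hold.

azimuthal sum: -6 + 0 + 6 = 0  ✓
7 ≤ 8 ≤ 9 (triangle on l)  ✓
L = 8 + 1 + 8 = 17 (odd)  ✗

parity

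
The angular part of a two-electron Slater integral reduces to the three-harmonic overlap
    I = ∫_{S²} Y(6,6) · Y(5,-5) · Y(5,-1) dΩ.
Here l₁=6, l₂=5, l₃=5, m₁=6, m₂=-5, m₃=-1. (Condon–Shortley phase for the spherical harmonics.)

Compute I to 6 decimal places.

Checks pass: Σm=0; 16 even; l₃=5∈[1,11].
(2·6+1)(2·5+1)(2·5+1) = 1573
Δ: 6! 6! 4! / 17! → 1/28588560
sum: t=1:−1/345600 t=2:+1/13824 t=3:−1/5184 t=4:+1/13824 t=5:−1/345600 = -7/129600
3j²(6 5 5; 0 0 0) = Δ·Π!·Σ² = 80/7293  (sign +1)
sum: t=0:+1/12441600 = 1/12441600
3j²(6 5 5; 6 -5 -1) = Δ·Π!·Σ² = 3/442  (sign +1)
combine: 4πI² = 1573·80/7293·3/442 = 440/3757
take √, sign +1: I = 0.09653856

0.096539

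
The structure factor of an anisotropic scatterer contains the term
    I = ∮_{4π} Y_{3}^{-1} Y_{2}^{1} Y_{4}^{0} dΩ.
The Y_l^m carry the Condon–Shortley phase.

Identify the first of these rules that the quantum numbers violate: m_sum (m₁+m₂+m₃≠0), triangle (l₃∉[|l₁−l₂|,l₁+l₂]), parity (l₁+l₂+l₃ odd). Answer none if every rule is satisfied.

parity

Σmᵢ = 0  ✓
l₃∈[|l₁−l₂|,l₁+l₂]=[1,5], have l₃=4  ✓
Σlᵢ = 9 ⇒ odd  ✗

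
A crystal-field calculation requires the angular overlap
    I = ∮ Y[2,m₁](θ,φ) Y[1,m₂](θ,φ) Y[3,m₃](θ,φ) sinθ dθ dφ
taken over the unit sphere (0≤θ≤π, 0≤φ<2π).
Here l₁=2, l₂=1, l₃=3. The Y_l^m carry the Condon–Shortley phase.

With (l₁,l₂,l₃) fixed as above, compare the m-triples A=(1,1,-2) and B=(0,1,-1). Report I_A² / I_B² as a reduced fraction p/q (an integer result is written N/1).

5/3

Same 2,1,3: normalisation and zero-m 3j drop out of the ratio.
A: Δ: 0! 4! 2! / 7! → 1/105; sum: t=0:+1/12 = 1/12; 3j²(2 1 3; 1 1 -2) = Δ·Π!·Σ² = 2/21  (sign -1)
B: Δ: 0! 4! 2! / 7! → 1/105; sum: t=0:+1/8 = 1/8; 3j²(2 1 3; 0 1 -1) = Δ·Π!·Σ² = 2/35  (sign +1)
I_A²/I_B² = (2/21)/(2/35) = 5/3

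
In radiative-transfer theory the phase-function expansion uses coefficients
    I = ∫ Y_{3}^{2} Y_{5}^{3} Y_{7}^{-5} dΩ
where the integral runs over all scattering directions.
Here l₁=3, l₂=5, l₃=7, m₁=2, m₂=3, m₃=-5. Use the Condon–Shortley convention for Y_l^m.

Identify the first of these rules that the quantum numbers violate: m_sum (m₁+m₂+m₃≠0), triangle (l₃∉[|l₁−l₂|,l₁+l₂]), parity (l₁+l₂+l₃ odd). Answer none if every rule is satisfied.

parity

Σmᵢ = 0  ✓
l₃∈[|l₁−l₂|,l₁+l₂]=[2,8], have l₃=7  ✓
Σlᵢ = 15 ⇒ odd  ✗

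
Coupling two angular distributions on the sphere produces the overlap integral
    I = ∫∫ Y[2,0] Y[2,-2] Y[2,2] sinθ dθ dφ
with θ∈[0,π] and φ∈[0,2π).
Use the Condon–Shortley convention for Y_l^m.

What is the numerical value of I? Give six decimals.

Rules hold: Σm=0, L=6 even, 0≤2≤4.
N = 5·5·5 = 125
Δ = 2!·2!·2!/7! = 1/630
Racah Σ t=0..2: t=0:+1/8 t=1:−1/1 t=2:+1/8 = -3/4
⇒ 3j(2 2 2; 0 0 0)² = 2/35, sgn -1
Racah Σ t=0..0: t=0:+1/8 = 1/8
⇒ 3j(2 2 2; 0 -2 2)² = 2/35, sgn +1
4πI² = N·(3j₀)²·(3jₘ)² = 20/49
I = -1·√(0.408163/4π) = -0.18022375

-0.180224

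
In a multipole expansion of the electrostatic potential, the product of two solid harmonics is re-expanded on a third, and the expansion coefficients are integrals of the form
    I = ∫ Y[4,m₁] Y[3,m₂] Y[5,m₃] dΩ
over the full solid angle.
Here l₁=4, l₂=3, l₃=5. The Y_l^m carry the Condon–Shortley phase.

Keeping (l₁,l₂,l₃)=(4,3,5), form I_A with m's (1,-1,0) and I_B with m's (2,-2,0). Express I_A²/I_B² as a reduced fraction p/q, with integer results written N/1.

Shared (l₁,l₂,l₃)=(4,3,5): N and (l;000)² cancel in I_A²/I_B².
A: Δ = 2!·6!·4!/13! = 1/180180; Racah Σ t=0..2: t=0:+1/288 t=1:−1/288 t=2:+1/5760 = 1/5760; ⇒ 3j(4 3 5; 1 -1 0)² = 1/12012, sgn -1
B: Δ = 2!·6!·4!/13! = 1/180180; Racah Σ t=0..1: t=0:+1/576 t=1:−1/2880 = 1/720; ⇒ 3j(4 3 5; 2 -2 0)² = 80/3003, sgn -1
I_A²/I_B² = (1/12012)/(80/3003) = 1/320

1/320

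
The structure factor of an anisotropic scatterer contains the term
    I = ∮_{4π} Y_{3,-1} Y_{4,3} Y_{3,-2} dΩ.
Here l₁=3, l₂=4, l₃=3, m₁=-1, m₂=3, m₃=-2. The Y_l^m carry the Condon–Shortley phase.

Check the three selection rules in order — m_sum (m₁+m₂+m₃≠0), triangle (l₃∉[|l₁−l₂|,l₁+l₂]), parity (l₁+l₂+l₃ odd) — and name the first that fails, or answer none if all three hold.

none

azimuthal sum: -1 + 3 − 2 = 0  ✓
1 ≤ 3 ≤ 7 (triangle on l)  ✓
L = 3 + 4 + 3 = 10 (even)  ✓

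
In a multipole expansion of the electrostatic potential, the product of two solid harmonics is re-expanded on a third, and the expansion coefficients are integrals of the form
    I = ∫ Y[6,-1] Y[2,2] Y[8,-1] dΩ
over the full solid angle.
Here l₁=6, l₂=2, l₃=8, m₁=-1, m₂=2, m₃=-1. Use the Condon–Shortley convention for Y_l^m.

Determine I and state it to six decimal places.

-0.095258

Checks pass: Σm=0; 16 even; l₃=8∈[4,8].
(2·6+1)(2·2+1)(2·8+1) = 1105
Δ: 0! 12! 4! / 17! → 1/30940
sum: t=0:+1/2073600 = 1/2073600
3j²(6 2 8; 0 0 0) = Δ·Π!·Σ² = 28/1105  (sign +1)
sum: t=0:+1/14515200 = 1/14515200
3j²(6 2 8; -1 2 -1) = Δ·Π!·Σ² = 9/2210  (sign -1)
combine: 4πI² = 1105·28/1105·9/2210 = 126/1105
take √, sign -1: I = -0.09525750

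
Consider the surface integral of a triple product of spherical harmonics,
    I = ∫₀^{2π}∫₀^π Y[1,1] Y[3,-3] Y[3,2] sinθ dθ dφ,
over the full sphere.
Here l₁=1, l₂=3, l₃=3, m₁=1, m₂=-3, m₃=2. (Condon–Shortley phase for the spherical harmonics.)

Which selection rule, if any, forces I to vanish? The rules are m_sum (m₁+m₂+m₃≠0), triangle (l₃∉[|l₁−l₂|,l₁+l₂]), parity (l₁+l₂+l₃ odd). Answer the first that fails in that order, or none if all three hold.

parity

Σmᵢ = 0  ✓
l₃∈[|l₁−l₂|,l₁+l₂]=[2,4], have l₃=3  ✓
Σlᵢ = 7 ⇒ odd  ✗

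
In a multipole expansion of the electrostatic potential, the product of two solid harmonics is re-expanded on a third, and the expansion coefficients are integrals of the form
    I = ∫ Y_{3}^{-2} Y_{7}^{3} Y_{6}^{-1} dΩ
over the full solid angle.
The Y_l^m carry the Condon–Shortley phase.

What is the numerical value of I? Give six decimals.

m-sum 0 ✓  L=16 even ✓  4≤6≤10 ✓
Π(2lᵢ+1) = 7×15×13 = 1365
triangle coeff Δ(3,7,6) = 1/2042040
Σ_t [1,3]: t=1:−1/207360 t=2:+1/57600 t=3:−1/207360 = 1/129600
(3j)²=168/12155 [(3 7 6; 0 0 0)], sign=+1
Σ_t [3,4]: t=3:−1/362880 t=4:+1/414720 = -1/2903040
(3j)²=25/68068 [(3 7 6; -2 3 -1)], sign=+1
⇒ 4πI² = 3150/454597
I = (+1)√(3150/454597/(4π)) = 0.02348211

0.023482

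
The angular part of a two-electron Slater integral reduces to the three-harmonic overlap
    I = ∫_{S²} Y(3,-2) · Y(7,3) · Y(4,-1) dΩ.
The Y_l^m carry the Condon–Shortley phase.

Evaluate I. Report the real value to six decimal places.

-0.213926

m-sum 0 ✓  L=14 even ✓  4≤4≤10 ✓
Π(2lᵢ+1) = 7×15×9 = 945
triangle coeff Δ(3,7,4) = 1/45045
Σ_t [3,3]: t=3:−1/20736 = -1/20736
(3j)²=35/1287 [(3 7 4; 0 0 0)], sign=-1
Σ_t [5,5]: t=5:−1/86400 = -1/86400
(3j)²=16/715 [(3 7 4; -2 3 -1)], sign=+1
⇒ 4πI² = 11760/20449
I = (-1)√(11760/20449/(4π)) = -0.21392557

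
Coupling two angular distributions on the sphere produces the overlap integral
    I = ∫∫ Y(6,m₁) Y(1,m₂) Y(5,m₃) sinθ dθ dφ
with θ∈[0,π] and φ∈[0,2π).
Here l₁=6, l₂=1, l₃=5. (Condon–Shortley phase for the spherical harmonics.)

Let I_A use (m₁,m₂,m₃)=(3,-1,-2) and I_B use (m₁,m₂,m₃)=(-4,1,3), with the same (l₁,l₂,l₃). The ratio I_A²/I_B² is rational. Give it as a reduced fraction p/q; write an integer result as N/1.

l's match ⇒ only the (l;m) 3-j factors differ between A and B.
A: triangle coeff Δ(6,1,5) = 1/858; Σ_t [0,0]: t=0:+1/60480 = 1/60480; (3j)²=6/143 [(6 1 5; 3 -1 -2)], sign=-1
B: triangle coeff Δ(6,1,5) = 1/858; Σ_t [2,2]: t=2:+1/161280 = 1/161280; (3j)²=15/286 [(6 1 5; -4 1 3)], sign=+1
I_A²/I_B² = (6/143)/(15/286) = 4/5

4/5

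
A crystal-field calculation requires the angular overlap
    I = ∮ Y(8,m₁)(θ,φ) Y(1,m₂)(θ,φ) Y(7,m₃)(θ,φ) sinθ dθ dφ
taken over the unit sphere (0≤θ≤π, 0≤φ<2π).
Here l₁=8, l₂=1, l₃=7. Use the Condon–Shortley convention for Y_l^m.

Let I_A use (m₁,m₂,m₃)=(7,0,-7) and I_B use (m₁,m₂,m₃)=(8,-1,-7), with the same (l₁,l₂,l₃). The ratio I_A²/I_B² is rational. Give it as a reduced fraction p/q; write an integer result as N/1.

1/8

l's match ⇒ only the (l;m) 3-j factors differ between A and B.
A: triangle coeff Δ(8,1,7) = 1/2040; Σ_t [1,1]: t=1:−1/87178291200 = -1/87178291200; (3j)²=1/136 [(8 1 7; 7 0 -7)], sign=-1
B: triangle coeff Δ(8,1,7) = 1/2040; Σ_t [0,0]: t=0:+1/174356582400 = 1/174356582400; (3j)²=1/17 [(8 1 7; 8 -1 -7)], sign=+1
I_A²/I_B² = (1/136)/(1/17) = 1/8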